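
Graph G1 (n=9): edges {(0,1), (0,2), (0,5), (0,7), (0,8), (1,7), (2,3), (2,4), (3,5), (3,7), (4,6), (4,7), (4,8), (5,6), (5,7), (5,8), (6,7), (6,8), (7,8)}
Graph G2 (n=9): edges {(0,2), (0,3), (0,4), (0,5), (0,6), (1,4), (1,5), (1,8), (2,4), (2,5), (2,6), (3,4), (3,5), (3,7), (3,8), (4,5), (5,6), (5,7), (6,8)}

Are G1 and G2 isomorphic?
Yes, isomorphic

The graphs are isomorphic.
One valid mapping φ: V(G1) → V(G2): 0→3, 1→7, 2→8, 3→1, 4→6, 5→4, 6→2, 7→5, 8→0

Verify φ preserves adjacency — for each edge of G1, its image is an edge of G2:
  (0,1) → (φ(0),φ(1)) = (3,7) ∈ E(G2) ✓
  (0,2) → (φ(0),φ(2)) = (3,8) ∈ E(G2) ✓
  (0,5) → (φ(0),φ(5)) = (3,4) ∈ E(G2) ✓
  (0,7) → (φ(0),φ(7)) = (3,5) ∈ E(G2) ✓
  (0,8) → (φ(0),φ(8)) = (0,3) ∈ E(G2) ✓
  (1,7) → (φ(1),φ(7)) = (5,7) ∈ E(G2) ✓
  (2,3) → (φ(2),φ(3)) = (1,8) ∈ E(G2) ✓
  (2,4) → (φ(2),φ(4)) = (6,8) ∈ E(G2) ✓
  (3,5) → (φ(3),φ(5)) = (1,4) ∈ E(G2) ✓
  (3,7) → (φ(3),φ(7)) = (1,5) ∈ E(G2) ✓
  (4,6) → (φ(4),φ(6)) = (2,6) ∈ E(G2) ✓
  (4,7) → (φ(4),φ(7)) = (5,6) ∈ E(G2) ✓
  (4,8) → (φ(4),φ(8)) = (0,6) ∈ E(G2) ✓
  (5,6) → (φ(5),φ(6)) = (2,4) ∈ E(G2) ✓
  (5,7) → (φ(5),φ(7)) = (4,5) ∈ E(G2) ✓
  (5,8) → (φ(5),φ(8)) = (0,4) ∈ E(G2) ✓
  (6,7) → (φ(6),φ(7)) = (2,5) ∈ E(G2) ✓
  (6,8) → (φ(6),φ(8)) = (0,2) ∈ E(G2) ✓
  (7,8) → (φ(7),φ(8)) = (0,5) ∈ E(G2) ✓
All 19 edges of G1 map to edges of G2, and |E(G1)| = |E(G2)| = 19, so φ is a bijection on edges as well as vertices. Hence G1 ≅ G2.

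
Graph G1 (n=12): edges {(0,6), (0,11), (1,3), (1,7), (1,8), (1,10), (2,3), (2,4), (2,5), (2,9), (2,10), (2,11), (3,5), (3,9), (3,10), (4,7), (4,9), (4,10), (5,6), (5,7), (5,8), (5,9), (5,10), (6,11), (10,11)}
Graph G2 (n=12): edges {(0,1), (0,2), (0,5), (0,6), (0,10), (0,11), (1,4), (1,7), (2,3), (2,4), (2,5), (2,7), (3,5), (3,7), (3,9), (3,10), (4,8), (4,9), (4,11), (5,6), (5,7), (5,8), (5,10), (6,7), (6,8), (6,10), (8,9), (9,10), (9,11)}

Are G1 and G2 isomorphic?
No, not isomorphic

The graphs are NOT isomorphic.

Counting triangles (3-cliques): G1 has 12, G2 has 15.
Triangle count is an isomorphism invariant, so differing triangle counts rule out isomorphism.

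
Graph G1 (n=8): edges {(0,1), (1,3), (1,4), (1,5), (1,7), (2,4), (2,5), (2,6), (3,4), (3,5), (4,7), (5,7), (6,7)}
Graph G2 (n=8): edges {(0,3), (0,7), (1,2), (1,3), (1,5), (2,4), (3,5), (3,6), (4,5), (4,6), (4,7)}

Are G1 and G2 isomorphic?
No, not isomorphic

The graphs are NOT isomorphic.

Counting triangles (3-cliques): G1 has 4, G2 has 1.
Triangle count is an isomorphism invariant, so differing triangle counts rule out isomorphism.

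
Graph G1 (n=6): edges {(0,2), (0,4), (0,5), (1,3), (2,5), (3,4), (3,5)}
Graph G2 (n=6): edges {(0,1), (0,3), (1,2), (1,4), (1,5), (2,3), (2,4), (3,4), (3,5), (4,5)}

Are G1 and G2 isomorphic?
No, not isomorphic

The graphs are NOT isomorphic.

Degrees in G1: deg(0)=3, deg(1)=1, deg(2)=2, deg(3)=3, deg(4)=2, deg(5)=3.
Sorted degree sequence of G1: [3, 3, 3, 2, 2, 1].
Degrees in G2: deg(0)=2, deg(1)=4, deg(2)=3, deg(3)=4, deg(4)=4, deg(5)=3.
Sorted degree sequence of G2: [4, 4, 4, 3, 3, 2].
The (sorted) degree sequence is an isomorphism invariant, so since G1 and G2 have different degree sequences they cannot be isomorphic.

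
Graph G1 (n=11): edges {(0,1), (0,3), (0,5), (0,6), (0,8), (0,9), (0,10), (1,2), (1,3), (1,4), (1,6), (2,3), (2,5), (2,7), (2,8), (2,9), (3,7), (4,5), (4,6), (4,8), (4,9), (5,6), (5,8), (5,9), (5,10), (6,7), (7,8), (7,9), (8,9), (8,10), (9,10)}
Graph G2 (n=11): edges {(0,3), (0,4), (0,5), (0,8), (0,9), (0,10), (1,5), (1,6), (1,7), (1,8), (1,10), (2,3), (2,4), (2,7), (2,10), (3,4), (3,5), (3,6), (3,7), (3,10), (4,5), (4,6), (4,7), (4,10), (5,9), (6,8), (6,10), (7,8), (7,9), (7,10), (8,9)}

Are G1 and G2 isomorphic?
Yes, isomorphic

The graphs are isomorphic.
One valid mapping φ: V(G1) → V(G2): 0→7, 1→8, 2→0, 3→9, 4→6, 5→10, 6→1, 7→5, 8→4, 9→3, 10→2

Verify φ preserves adjacency — for each edge of G1, its image is an edge of G2:
  (0,1) → (φ(0),φ(1)) = (7,8) ∈ E(G2) ✓
  (0,3) → (φ(0),φ(3)) = (7,9) ∈ E(G2) ✓
  (0,5) → (φ(0),φ(5)) = (7,10) ∈ E(G2) ✓
  (0,6) → (φ(0),φ(6)) = (1,7) ∈ E(G2) ✓
  (0,8) → (φ(0),φ(8)) = (4,7) ∈ E(G2) ✓
  (0,9) → (φ(0),φ(9)) = (3,7) ∈ E(G2) ✓
  (0,10) → (φ(0),φ(10)) = (2,7) ∈ E(G2) ✓
  (1,2) → (φ(1),φ(2)) = (0,8) ∈ E(G2) ✓
  (1,3) → (φ(1),φ(3)) = (8,9) ∈ E(G2) ✓
  (1,4) → (φ(1),φ(4)) = (6,8) ∈ E(G2) ✓
  (1,6) → (φ(1),φ(6)) = (1,8) ∈ E(G2) ✓
  (2,3) → (φ(2),φ(3)) = (0,9) ∈ E(G2) ✓
  (2,5) → (φ(2),φ(5)) = (0,10) ∈ E(G2) ✓
  (2,7) → (φ(2),φ(7)) = (0,5) ∈ E(G2) ✓
  (2,8) → (φ(2),φ(8)) = (0,4) ∈ E(G2) ✓
  (2,9) → (φ(2),φ(9)) = (0,3) ∈ E(G2) ✓
  (3,7) → (φ(3),φ(7)) = (5,9) ∈ E(G2) ✓
  (4,5) → (φ(4),φ(5)) = (6,10) ∈ E(G2) ✓
  (4,6) → (φ(4),φ(6)) = (1,6) ∈ E(G2) ✓
  (4,8) → (φ(4),φ(8)) = (4,6) ∈ E(G2) ✓
  (4,9) → (φ(4),φ(9)) = (3,6) ∈ E(G2) ✓
  (5,6) → (φ(5),φ(6)) = (1,10) ∈ E(G2) ✓
  (5,8) → (φ(5),φ(8)) = (4,10) ∈ E(G2) ✓
  (5,9) → (φ(5),φ(9)) = (3,10) ∈ E(G2) ✓
  (5,10) → (φ(5),φ(10)) = (2,10) ∈ E(G2) ✓
  (6,7) → (φ(6),φ(7)) = (1,5) ∈ E(G2) ✓
  (7,8) → (φ(7),φ(8)) = (4,5) ∈ E(G2) ✓
  (7,9) → (φ(7),φ(9)) = (3,5) ∈ E(G2) ✓
  (8,9) → (φ(8),φ(9)) = (3,4) ∈ E(G2) ✓
  (8,10) → (φ(8),φ(10)) = (2,4) ∈ E(G2) ✓
  (9,10) → (φ(9),φ(10)) = (2,3) ∈ E(G2) ✓
All 31 edges of G1 map to edges of G2, and |E(G1)| = |E(G2)| = 31, so φ is a bijection on edges as well as vertices. Hence G1 ≅ G2.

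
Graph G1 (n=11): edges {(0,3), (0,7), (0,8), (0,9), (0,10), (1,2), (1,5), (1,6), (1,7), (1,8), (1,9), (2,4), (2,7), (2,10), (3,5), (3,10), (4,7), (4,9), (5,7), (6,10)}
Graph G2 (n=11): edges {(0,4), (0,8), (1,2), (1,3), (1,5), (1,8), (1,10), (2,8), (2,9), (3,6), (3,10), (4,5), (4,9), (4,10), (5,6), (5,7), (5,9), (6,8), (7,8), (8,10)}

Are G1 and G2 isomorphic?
Yes, isomorphic

The graphs are isomorphic.
One valid mapping φ: V(G1) → V(G2): 0→5, 1→8, 2→10, 3→9, 4→3, 5→2, 6→0, 7→1, 8→7, 9→6, 10→4

Verify φ preserves adjacency — for each edge of G1, its image is an edge of G2:
  (0,3) → (φ(0),φ(3)) = (5,9) ∈ E(G2) ✓
  (0,7) → (φ(0),φ(7)) = (1,5) ∈ E(G2) ✓
  (0,8) → (φ(0),φ(8)) = (5,7) ∈ E(G2) ✓
  (0,9) → (φ(0),φ(9)) = (5,6) ∈ E(G2) ✓
  (0,10) → (φ(0),φ(10)) = (4,5) ∈ E(G2) ✓
  (1,2) → (φ(1),φ(2)) = (8,10) ∈ E(G2) ✓
  (1,5) → (φ(1),φ(5)) = (2,8) ∈ E(G2) ✓
  (1,6) → (φ(1),φ(6)) = (0,8) ∈ E(G2) ✓
  (1,7) → (φ(1),φ(7)) = (1,8) ∈ E(G2) ✓
  (1,8) → (φ(1),φ(8)) = (7,8) ∈ E(G2) ✓
  (1,9) → (φ(1),φ(9)) = (6,8) ∈ E(G2) ✓
  (2,4) → (φ(2),φ(4)) = (3,10) ∈ E(G2) ✓
  (2,7) → (φ(2),φ(7)) = (1,10) ∈ E(G2) ✓
  (2,10) → (φ(2),φ(10)) = (4,10) ∈ E(G2) ✓
  (3,5) → (φ(3),φ(5)) = (2,9) ∈ E(G2) ✓
  (3,10) → (φ(3),φ(10)) = (4,9) ∈ E(G2) ✓
  (4,7) → (φ(4),φ(7)) = (1,3) ∈ E(G2) ✓
  (4,9) → (φ(4),φ(9)) = (3,6) ∈ E(G2) ✓
  (5,7) → (φ(5),φ(7)) = (1,2) ∈ E(G2) ✓
  (6,10) → (φ(6),φ(10)) = (0,4) ∈ E(G2) ✓
All 20 edges of G1 map to edges of G2, and |E(G1)| = |E(G2)| = 20, so φ is a bijection on edges as well as vertices. Hence G1 ≅ G2.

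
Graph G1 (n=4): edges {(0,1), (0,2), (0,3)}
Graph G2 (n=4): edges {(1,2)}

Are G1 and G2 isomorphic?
No, not isomorphic

The graphs are NOT isomorphic.

Connected components of G1: 1 component(s) with vertex sets [[0, 1, 2, 3]], sizes [4].
Connected components of G2: 3 component(s) with vertex sets [[0], [3], [1, 2]], sizes [1, 1, 2].
The number of connected components (and the multiset of component sizes) is an isomorphism invariant — an isomorphism maps each component of G1 bijectively onto a component of G2. Since G1 has 1 component(s) and G2 has 3, they cannot be isomorphic.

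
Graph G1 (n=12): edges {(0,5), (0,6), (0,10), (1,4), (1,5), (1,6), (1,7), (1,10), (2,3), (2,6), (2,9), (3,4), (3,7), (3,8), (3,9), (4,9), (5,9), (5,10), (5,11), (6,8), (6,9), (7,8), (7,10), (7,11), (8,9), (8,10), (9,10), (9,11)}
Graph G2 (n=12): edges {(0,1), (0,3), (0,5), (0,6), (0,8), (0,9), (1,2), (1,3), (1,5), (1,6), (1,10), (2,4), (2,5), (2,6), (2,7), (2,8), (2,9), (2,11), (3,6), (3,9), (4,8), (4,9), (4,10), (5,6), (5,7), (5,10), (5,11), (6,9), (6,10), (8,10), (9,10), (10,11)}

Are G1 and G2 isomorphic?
No, not isomorphic

The graphs are NOT isomorphic.

Degrees in G1: deg(0)=3, deg(1)=5, deg(2)=3, deg(3)=5, deg(4)=3, deg(5)=5, deg(6)=5, deg(7)=5, deg(8)=5, deg(9)=8, deg(10)=6, deg(11)=3.
Sorted degree sequence of G1: [8, 6, 5, 5, 5, 5, 5, 5, 3, 3, 3, 3].
Degrees in G2: deg(0)=6, deg(1)=6, deg(2)=8, deg(3)=4, deg(4)=4, deg(5)=7, deg(6)=7, deg(7)=2, deg(8)=4, deg(9)=6, deg(10)=7, deg(11)=3.
Sorted degree sequence of G2: [8, 7, 7, 7, 6, 6, 6, 4, 4, 4, 3, 2].
The (sorted) degree sequence is an isomorphism invariant, so since G1 and G2 have different degree sequences they cannot be isomorphic.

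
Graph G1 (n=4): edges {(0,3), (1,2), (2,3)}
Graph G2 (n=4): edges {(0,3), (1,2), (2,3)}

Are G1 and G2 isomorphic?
Yes, isomorphic

The graphs are isomorphic.
One valid mapping φ: V(G1) → V(G2): 0→0, 1→1, 2→2, 3→3

Verify φ preserves adjacency — for each edge of G1, its image is an edge of G2:
  (0,3) → (φ(0),φ(3)) = (0,3) ∈ E(G2) ✓
  (1,2) → (φ(1),φ(2)) = (1,2) ∈ E(G2) ✓
  (2,3) → (φ(2),φ(3)) = (2,3) ∈ E(G2) ✓
All 3 edges of G1 map to edges of G2, and |E(G1)| = |E(G2)| = 3, so φ is a bijection on edges as well as vertices. Hence G1 ≅ G2.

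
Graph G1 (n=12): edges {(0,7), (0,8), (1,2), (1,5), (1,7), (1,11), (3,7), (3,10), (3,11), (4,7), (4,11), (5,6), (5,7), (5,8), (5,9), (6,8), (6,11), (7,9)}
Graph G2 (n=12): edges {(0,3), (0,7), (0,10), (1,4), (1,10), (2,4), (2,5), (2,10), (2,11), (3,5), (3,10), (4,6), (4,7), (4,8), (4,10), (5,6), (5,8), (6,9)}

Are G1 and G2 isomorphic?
Yes, isomorphic

The graphs are isomorphic.
One valid mapping φ: V(G1) → V(G2): 0→7, 1→2, 2→11, 3→6, 4→8, 5→10, 6→3, 7→4, 8→0, 9→1, 10→9, 11→5

Verify φ preserves adjacency — for each edge of G1, its image is an edge of G2:
  (0,7) → (φ(0),φ(7)) = (4,7) ∈ E(G2) ✓
  (0,8) → (φ(0),φ(8)) = (0,7) ∈ E(G2) ✓
  (1,2) → (φ(1),φ(2)) = (2,11) ∈ E(G2) ✓
  (1,5) → (φ(1),φ(5)) = (2,10) ∈ E(G2) ✓
  (1,7) → (φ(1),φ(7)) = (2,4) ∈ E(G2) ✓
  (1,11) → (φ(1),φ(11)) = (2,5) ∈ E(G2) ✓
  (3,7) → (φ(3),φ(7)) = (4,6) ∈ E(G2) ✓
  (3,10) → (φ(3),φ(10)) = (6,9) ∈ E(G2) ✓
  (3,11) → (φ(3),φ(11)) = (5,6) ∈ E(G2) ✓
  (4,7) → (φ(4),φ(7)) = (4,8) ∈ E(G2) ✓
  (4,11) → (φ(4),φ(11)) = (5,8) ∈ E(G2) ✓
  (5,6) → (φ(5),φ(6)) = (3,10) ∈ E(G2) ✓
  (5,7) → (φ(5),φ(7)) = (4,10) ∈ E(G2) ✓
  (5,8) → (φ(5),φ(8)) = (0,10) ∈ E(G2) ✓
  (5,9) → (φ(5),φ(9)) = (1,10) ∈ E(G2) ✓
  (6,8) → (φ(6),φ(8)) = (0,3) ∈ E(G2) ✓
  (6,11) → (φ(6),φ(11)) = (3,5) ∈ E(G2) ✓
  (7,9) → (φ(7),φ(9)) = (1,4) ∈ E(G2) ✓
All 18 edges of G1 map to edges of G2, and |E(G1)| = |E(G2)| = 18, so φ is a bijection on edges as well as vertices. Hence G1 ≅ G2.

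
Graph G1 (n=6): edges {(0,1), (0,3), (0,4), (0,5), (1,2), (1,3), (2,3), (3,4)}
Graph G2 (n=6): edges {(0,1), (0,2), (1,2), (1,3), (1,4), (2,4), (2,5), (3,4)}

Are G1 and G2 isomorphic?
Yes, isomorphic

The graphs are isomorphic.
One valid mapping φ: V(G1) → V(G2): 0→2, 1→4, 2→3, 3→1, 4→0, 5→5

Verify φ preserves adjacency — for each edge of G1, its image is an edge of G2:
  (0,1) → (φ(0),φ(1)) = (2,4) ∈ E(G2) ✓
  (0,3) → (φ(0),φ(3)) = (1,2) ∈ E(G2) ✓
  (0,4) → (φ(0),φ(4)) = (0,2) ∈ E(G2) ✓
  (0,5) → (φ(0),φ(5)) = (2,5) ∈ E(G2) ✓
  (1,2) → (φ(1),φ(2)) = (3,4) ∈ E(G2) ✓
  (1,3) → (φ(1),φ(3)) = (1,4) ∈ E(G2) ✓
  (2,3) → (φ(2),φ(3)) = (1,3) ∈ E(G2) ✓
  (3,4) → (φ(3),φ(4)) = (0,1) ∈ E(G2) ✓
All 8 edges of G1 map to edges of G2, and |E(G1)| = |E(G2)| = 8, so φ is a bijection on edges as well as vertices. Hence G1 ≅ G2.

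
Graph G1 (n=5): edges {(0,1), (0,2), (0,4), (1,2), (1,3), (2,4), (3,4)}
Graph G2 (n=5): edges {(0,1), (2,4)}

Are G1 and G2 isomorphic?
No, not isomorphic

The graphs are NOT isomorphic.

Degrees in G1: deg(0)=3, deg(1)=3, deg(2)=3, deg(3)=2, deg(4)=3.
Sorted degree sequence of G1: [3, 3, 3, 3, 2].
Degrees in G2: deg(0)=1, deg(1)=1, deg(2)=1, deg(3)=0, deg(4)=1.
Sorted degree sequence of G2: [1, 1, 1, 1, 0].
The (sorted) degree sequence is an isomorphism invariant, so since G1 and G2 have different degree sequences they cannot be isomorphic.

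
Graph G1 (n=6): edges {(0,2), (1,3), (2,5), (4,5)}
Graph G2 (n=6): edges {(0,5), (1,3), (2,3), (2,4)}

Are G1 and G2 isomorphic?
Yes, isomorphic

The graphs are isomorphic.
One valid mapping φ: V(G1) → V(G2): 0→1, 1→0, 2→3, 3→5, 4→4, 5→2

Verify φ preserves adjacency — for each edge of G1, its image is an edge of G2:
  (0,2) → (φ(0),φ(2)) = (1,3) ∈ E(G2) ✓
  (1,3) → (φ(1),φ(3)) = (0,5) ∈ E(G2) ✓
  (2,5) → (φ(2),φ(5)) = (2,3) ∈ E(G2) ✓
  (4,5) → (φ(4),φ(5)) = (2,4) ∈ E(G2) ✓
All 4 edges of G1 map to edges of G2, and |E(G1)| = |E(G2)| = 4, so φ is a bijection on edges as well as vertices. Hence G1 ≅ G2.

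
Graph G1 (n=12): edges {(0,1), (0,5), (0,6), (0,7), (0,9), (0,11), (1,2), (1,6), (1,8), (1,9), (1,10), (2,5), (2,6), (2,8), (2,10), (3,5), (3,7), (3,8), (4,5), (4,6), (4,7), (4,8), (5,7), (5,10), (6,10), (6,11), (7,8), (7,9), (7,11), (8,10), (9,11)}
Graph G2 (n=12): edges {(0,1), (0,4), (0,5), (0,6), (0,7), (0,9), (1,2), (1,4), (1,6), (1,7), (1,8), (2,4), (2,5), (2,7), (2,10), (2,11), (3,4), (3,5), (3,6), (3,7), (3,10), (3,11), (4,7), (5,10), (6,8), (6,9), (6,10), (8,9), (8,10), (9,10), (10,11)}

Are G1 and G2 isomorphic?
Yes, isomorphic

The graphs are isomorphic.
One valid mapping φ: V(G1) → V(G2): 0→6, 1→1, 2→7, 3→11, 4→5, 5→3, 6→0, 7→10, 8→2, 9→8, 10→4, 11→9

Verify φ preserves adjacency — for each edge of G1, its image is an edge of G2:
  (0,1) → (φ(0),φ(1)) = (1,6) ∈ E(G2) ✓
  (0,5) → (φ(0),φ(5)) = (3,6) ∈ E(G2) ✓
  (0,6) → (φ(0),φ(6)) = (0,6) ∈ E(G2) ✓
  (0,7) → (φ(0),φ(7)) = (6,10) ∈ E(G2) ✓
  (0,9) → (φ(0),φ(9)) = (6,8) ∈ E(G2) ✓
  (0,11) → (φ(0),φ(11)) = (6,9) ∈ E(G2) ✓
  (1,2) → (φ(1),φ(2)) = (1,7) ∈ E(G2) ✓
  (1,6) → (φ(1),φ(6)) = (0,1) ∈ E(G2) ✓
  (1,8) → (φ(1),φ(8)) = (1,2) ∈ E(G2) ✓
  (1,9) → (φ(1),φ(9)) = (1,8) ∈ E(G2) ✓
  (1,10) → (φ(1),φ(10)) = (1,4) ∈ E(G2) ✓
  (2,5) → (φ(2),φ(5)) = (3,7) ∈ E(G2) ✓
  (2,6) → (φ(2),φ(6)) = (0,7) ∈ E(G2) ✓
  (2,8) → (φ(2),φ(8)) = (2,7) ∈ E(G2) ✓
  (2,10) → (φ(2),φ(10)) = (4,7) ∈ E(G2) ✓
  (3,5) → (φ(3),φ(5)) = (3,11) ∈ E(G2) ✓
  (3,7) → (φ(3),φ(7)) = (10,11) ∈ E(G2) ✓
  (3,8) → (φ(3),φ(8)) = (2,11) ∈ E(G2) ✓
  (4,5) → (φ(4),φ(5)) = (3,5) ∈ E(G2) ✓
  (4,6) → (φ(4),φ(6)) = (0,5) ∈ E(G2) ✓
  (4,7) → (φ(4),φ(7)) = (5,10) ∈ E(G2) ✓
  (4,8) → (φ(4),φ(8)) = (2,5) ∈ E(G2) ✓
  (5,7) → (φ(5),φ(7)) = (3,10) ∈ E(G2) ✓
  (5,10) → (φ(5),φ(10)) = (3,4) ∈ E(G2) ✓
  (6,10) → (φ(6),φ(10)) = (0,4) ∈ E(G2) ✓
  (6,11) → (φ(6),φ(11)) = (0,9) ∈ E(G2) ✓
  (7,8) → (φ(7),φ(8)) = (2,10) ∈ E(G2) ✓
  (7,9) → (φ(7),φ(9)) = (8,10) ∈ E(G2) ✓
  (7,11) → (φ(7),φ(11)) = (9,10) ∈ E(G2) ✓
  (8,10) → (φ(8),φ(10)) = (2,4) ∈ E(G2) ✓
  (9,11) → (φ(9),φ(11)) = (8,9) ∈ E(G2) ✓
All 31 edges of G1 map to edges of G2, and |E(G1)| = |E(G2)| = 31, so φ is a bijection on edges as well as vertices. Hence G1 ≅ G2.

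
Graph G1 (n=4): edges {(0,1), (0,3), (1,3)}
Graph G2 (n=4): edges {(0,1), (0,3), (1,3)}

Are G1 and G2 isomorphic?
Yes, isomorphic

The graphs are isomorphic.
One valid mapping φ: V(G1) → V(G2): 0→3, 1→1, 2→2, 3→0

Verify φ preserves adjacency — for each edge of G1, its image is an edge of G2:
  (0,1) → (φ(0),φ(1)) = (1,3) ∈ E(G2) ✓
  (0,3) → (φ(0),φ(3)) = (0,3) ∈ E(G2) ✓
  (1,3) → (φ(1),φ(3)) = (0,1) ∈ E(G2) ✓
All 3 edges of G1 map to edges of G2, and |E(G1)| = |E(G2)| = 3, so φ is a bijection on edges as well as vertices. Hence G1 ≅ G2.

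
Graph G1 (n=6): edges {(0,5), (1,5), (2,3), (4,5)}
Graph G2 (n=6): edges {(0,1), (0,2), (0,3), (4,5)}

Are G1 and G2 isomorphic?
Yes, isomorphic

The graphs are isomorphic.
One valid mapping φ: V(G1) → V(G2): 0→1, 1→3, 2→5, 3→4, 4→2, 5→0

Verify φ preserves adjacency — for each edge of G1, its image is an edge of G2:
  (0,5) → (φ(0),φ(5)) = (0,1) ∈ E(G2) ✓
  (1,5) → (φ(1),φ(5)) = (0,3) ∈ E(G2) ✓
  (2,3) → (φ(2),φ(3)) = (4,5) ∈ E(G2) ✓
  (4,5) → (φ(4),φ(5)) = (0,2) ∈ E(G2) ✓
All 4 edges of G1 map to edges of G2, and |E(G1)| = |E(G2)| = 4, so φ is a bijection on edges as well as vertices. Hence G1 ≅ G2.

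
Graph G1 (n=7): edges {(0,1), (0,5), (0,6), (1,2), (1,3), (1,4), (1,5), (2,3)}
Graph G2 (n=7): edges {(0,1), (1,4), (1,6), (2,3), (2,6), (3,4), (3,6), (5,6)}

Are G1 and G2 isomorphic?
No, not isomorphic

The graphs are NOT isomorphic.

Counting triangles (3-cliques): G1 has 2, G2 has 1.
Triangle count is an isomorphism invariant, so differing triangle counts rule out isomorphism.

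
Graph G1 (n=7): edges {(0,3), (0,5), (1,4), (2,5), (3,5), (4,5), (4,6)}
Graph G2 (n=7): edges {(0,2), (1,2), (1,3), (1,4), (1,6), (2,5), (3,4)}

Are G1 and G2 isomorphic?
Yes, isomorphic

The graphs are isomorphic.
One valid mapping φ: V(G1) → V(G2): 0→4, 1→5, 2→6, 3→3, 4→2, 5→1, 6→0

Verify φ preserves adjacency — for each edge of G1, its image is an edge of G2:
  (0,3) → (φ(0),φ(3)) = (3,4) ∈ E(G2) ✓
  (0,5) → (φ(0),φ(5)) = (1,4) ∈ E(G2) ✓
  (1,4) → (φ(1),φ(4)) = (2,5) ∈ E(G2) ✓
  (2,5) → (φ(2),φ(5)) = (1,6) ∈ E(G2) ✓
  (3,5) → (φ(3),φ(5)) = (1,3) ∈ E(G2) ✓
  (4,5) → (φ(4),φ(5)) = (1,2) ∈ E(G2) ✓
  (4,6) → (φ(4),φ(6)) = (0,2) ∈ E(G2) ✓
All 7 edges of G1 map to edges of G2, and |E(G1)| = |E(G2)| = 7, so φ is a bijection on edges as well as vertices. Hence G1 ≅ G2.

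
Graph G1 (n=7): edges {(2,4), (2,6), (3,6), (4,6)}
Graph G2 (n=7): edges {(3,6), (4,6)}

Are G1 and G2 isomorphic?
No, not isomorphic

The graphs are NOT isomorphic.

Counting edges: G1 has 4 edge(s); G2 has 2 edge(s).
Edge count is an isomorphism invariant (a bijection on vertices induces a bijection on edges), so differing edge counts rule out isomorphism.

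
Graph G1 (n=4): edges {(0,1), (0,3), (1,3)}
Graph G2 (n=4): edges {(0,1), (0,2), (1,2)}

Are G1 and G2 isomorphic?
Yes, isomorphic

The graphs are isomorphic.
One valid mapping φ: V(G1) → V(G2): 0→1, 1→0, 2→3, 3→2

Verify φ preserves adjacency — for each edge of G1, its image is an edge of G2:
  (0,1) → (φ(0),φ(1)) = (0,1) ∈ E(G2) ✓
  (0,3) → (φ(0),φ(3)) = (1,2) ∈ E(G2) ✓
  (1,3) → (φ(1),φ(3)) = (0,2) ∈ E(G2) ✓
All 3 edges of G1 map to edges of G2, and |E(G1)| = |E(G2)| = 3, so φ is a bijection on edges as well as vertices. Hence G1 ≅ G2.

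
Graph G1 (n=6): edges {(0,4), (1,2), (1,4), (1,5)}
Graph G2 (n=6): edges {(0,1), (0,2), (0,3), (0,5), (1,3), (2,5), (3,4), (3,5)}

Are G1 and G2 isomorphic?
No, not isomorphic

The graphs are NOT isomorphic.

Counting triangles (3-cliques): G1 has 0, G2 has 3.
Triangle count is an isomorphism invariant, so differing triangle counts rule out isomorphism.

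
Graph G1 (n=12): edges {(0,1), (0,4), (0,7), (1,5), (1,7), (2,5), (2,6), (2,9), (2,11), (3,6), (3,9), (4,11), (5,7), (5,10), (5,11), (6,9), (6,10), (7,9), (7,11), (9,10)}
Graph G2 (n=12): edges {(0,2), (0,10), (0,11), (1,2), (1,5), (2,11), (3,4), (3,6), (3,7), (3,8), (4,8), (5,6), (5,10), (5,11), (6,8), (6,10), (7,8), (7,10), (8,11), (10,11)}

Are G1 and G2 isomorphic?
Yes, isomorphic

The graphs are isomorphic.
One valid mapping φ: V(G1) → V(G2): 0→2, 1→0, 2→6, 3→4, 4→1, 5→10, 6→3, 7→11, 8→9, 9→8, 10→7, 11→5

Verify φ preserves adjacency — for each edge of G1, its image is an edge of G2:
  (0,1) → (φ(0),φ(1)) = (0,2) ∈ E(G2) ✓
  (0,4) → (φ(0),φ(4)) = (1,2) ∈ E(G2) ✓
  (0,7) → (φ(0),φ(7)) = (2,11) ∈ E(G2) ✓
  (1,5) → (φ(1),φ(5)) = (0,10) ∈ E(G2) ✓
  (1,7) → (φ(1),φ(7)) = (0,11) ∈ E(G2) ✓
  (2,5) → (φ(2),φ(5)) = (6,10) ∈ E(G2) ✓
  (2,6) → (φ(2),φ(6)) = (3,6) ∈ E(G2) ✓
  (2,9) → (φ(2),φ(9)) = (6,8) ∈ E(G2) ✓
  (2,11) → (φ(2),φ(11)) = (5,6) ∈ E(G2) ✓
  (3,6) → (φ(3),φ(6)) = (3,4) ∈ E(G2) ✓
  (3,9) → (φ(3),φ(9)) = (4,8) ∈ E(G2) ✓
  (4,11) → (φ(4),φ(11)) = (1,5) ∈ E(G2) ✓
  (5,7) → (φ(5),φ(7)) = (10,11) ∈ E(G2) ✓
  (5,10) → (φ(5),φ(10)) = (7,10) ∈ E(G2) ✓
  (5,11) → (φ(5),φ(11)) = (5,10) ∈ E(G2) ✓
  (6,9) → (φ(6),φ(9)) = (3,8) ∈ E(G2) ✓
  (6,10) → (φ(6),φ(10)) = (3,7) ∈ E(G2) ✓
  (7,9) → (φ(7),φ(9)) = (8,11) ∈ E(G2) ✓
  (7,11) → (φ(7),φ(11)) = (5,11) ∈ E(G2) ✓
  (9,10) → (φ(9),φ(10)) = (7,8) ∈ E(G2) ✓
All 20 edges of G1 map to edges of G2, and |E(G1)| = |E(G2)| = 20, so φ is a bijection on edges as well as vertices. Hence G1 ≅ G2.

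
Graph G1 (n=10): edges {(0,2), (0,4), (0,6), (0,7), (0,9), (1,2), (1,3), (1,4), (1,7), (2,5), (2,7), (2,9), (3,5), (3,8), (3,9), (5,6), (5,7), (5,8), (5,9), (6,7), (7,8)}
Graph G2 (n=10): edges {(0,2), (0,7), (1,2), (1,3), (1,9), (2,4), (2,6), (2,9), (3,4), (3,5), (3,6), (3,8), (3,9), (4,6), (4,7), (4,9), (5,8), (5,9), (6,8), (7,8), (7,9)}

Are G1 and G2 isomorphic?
Yes, isomorphic

The graphs are isomorphic.
One valid mapping φ: V(G1) → V(G2): 0→2, 1→7, 2→4, 3→8, 4→0, 5→3, 6→1, 7→9, 8→5, 9→6

Verify φ preserves adjacency — for each edge of G1, its image is an edge of G2:
  (0,2) → (φ(0),φ(2)) = (2,4) ∈ E(G2) ✓
  (0,4) → (φ(0),φ(4)) = (0,2) ∈ E(G2) ✓
  (0,6) → (φ(0),φ(6)) = (1,2) ∈ E(G2) ✓
  (0,7) → (φ(0),φ(7)) = (2,9) ∈ E(G2) ✓
  (0,9) → (φ(0),φ(9)) = (2,6) ∈ E(G2) ✓
  (1,2) → (φ(1),φ(2)) = (4,7) ∈ E(G2) ✓
  (1,3) → (φ(1),φ(3)) = (7,8) ∈ E(G2) ✓
  (1,4) → (φ(1),φ(4)) = (0,7) ∈ E(G2) ✓
  (1,7) → (φ(1),φ(7)) = (7,9) ∈ E(G2) ✓
  (2,5) → (φ(2),φ(5)) = (3,4) ∈ E(G2) ✓
  (2,7) → (φ(2),φ(7)) = (4,9) ∈ E(G2) ✓
  (2,9) → (φ(2),φ(9)) = (4,6) ∈ E(G2) ✓
  (3,5) → (φ(3),φ(5)) = (3,8) ∈ E(G2) ✓
  (3,8) → (φ(3),φ(8)) = (5,8) ∈ E(G2) ✓
  (3,9) → (φ(3),φ(9)) = (6,8) ∈ E(G2) ✓
  (5,6) → (φ(5),φ(6)) = (1,3) ∈ E(G2) ✓
  (5,7) → (φ(5),φ(7)) = (3,9) ∈ E(G2) ✓
  (5,8) → (φ(5),φ(8)) = (3,5) ∈ E(G2) ✓
  (5,9) → (φ(5),φ(9)) = (3,6) ∈ E(G2) ✓
  (6,7) → (φ(6),φ(7)) = (1,9) ∈ E(G2) ✓
  (7,8) → (φ(7),φ(8)) = (5,9) ∈ E(G2) ✓
All 21 edges of G1 map to edges of G2, and |E(G1)| = |E(G2)| = 21, so φ is a bijection on edges as well as vertices. Hence G1 ≅ G2.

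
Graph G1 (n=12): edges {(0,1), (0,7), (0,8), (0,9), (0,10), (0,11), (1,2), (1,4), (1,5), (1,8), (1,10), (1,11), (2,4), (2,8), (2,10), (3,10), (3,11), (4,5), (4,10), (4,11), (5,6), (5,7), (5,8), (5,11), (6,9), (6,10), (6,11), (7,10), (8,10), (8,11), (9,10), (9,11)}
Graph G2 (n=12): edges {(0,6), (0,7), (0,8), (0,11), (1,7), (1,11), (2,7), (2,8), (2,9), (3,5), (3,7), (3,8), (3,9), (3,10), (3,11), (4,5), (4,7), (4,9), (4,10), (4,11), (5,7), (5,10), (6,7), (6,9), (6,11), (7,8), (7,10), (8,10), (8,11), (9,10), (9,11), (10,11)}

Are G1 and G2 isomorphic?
Yes, isomorphic

The graphs are isomorphic.
One valid mapping φ: V(G1) → V(G2): 0→8, 1→10, 2→5, 3→1, 4→4, 5→9, 6→6, 7→2, 8→3, 9→0, 10→7, 11→11

Verify φ preserves adjacency — for each edge of G1, its image is an edge of G2:
  (0,1) → (φ(0),φ(1)) = (8,10) ∈ E(G2) ✓
  (0,7) → (φ(0),φ(7)) = (2,8) ∈ E(G2) ✓
  (0,8) → (φ(0),φ(8)) = (3,8) ∈ E(G2) ✓
  (0,9) → (φ(0),φ(9)) = (0,8) ∈ E(G2) ✓
  (0,10) → (φ(0),φ(10)) = (7,8) ∈ E(G2) ✓
  (0,11) → (φ(0),φ(11)) = (8,11) ∈ E(G2) ✓
  (1,2) → (φ(1),φ(2)) = (5,10) ∈ E(G2) ✓
  (1,4) → (φ(1),φ(4)) = (4,10) ∈ E(G2) ✓
  (1,5) → (φ(1),φ(5)) = (9,10) ∈ E(G2) ✓
  (1,8) → (φ(1),φ(8)) = (3,10) ∈ E(G2) ✓
  (1,10) → (φ(1),φ(10)) = (7,10) ∈ E(G2) ✓
  (1,11) → (φ(1),φ(11)) = (10,11) ∈ E(G2) ✓
  (2,4) → (φ(2),φ(4)) = (4,5) ∈ E(G2) ✓
  (2,8) → (φ(2),φ(8)) = (3,5) ∈ E(G2) ✓
  (2,10) → (φ(2),φ(10)) = (5,7) ∈ E(G2) ✓
  (3,10) → (φ(3),φ(10)) = (1,7) ∈ E(G2) ✓
  (3,11) → (φ(3),φ(11)) = (1,11) ∈ E(G2) ✓
  (4,5) → (φ(4),φ(5)) = (4,9) ∈ E(G2) ✓
  (4,10) → (φ(4),φ(10)) = (4,7) ∈ E(G2) ✓
  (4,11) → (φ(4),φ(11)) = (4,11) ∈ E(G2) ✓
  (5,6) → (φ(5),φ(6)) = (6,9) ∈ E(G2) ✓
  (5,7) → (φ(5),φ(7)) = (2,9) ∈ E(G2) ✓
  (5,8) → (φ(5),φ(8)) = (3,9) ∈ E(G2) ✓
  (5,11) → (φ(5),φ(11)) = (9,11) ∈ E(G2) ✓
  (6,9) → (φ(6),φ(9)) = (0,6) ∈ E(G2) ✓
  (6,10) → (φ(6),φ(10)) = (6,7) ∈ E(G2) ✓
  (6,11) → (φ(6),φ(11)) = (6,11) ∈ E(G2) ✓
  (7,10) → (φ(7),φ(10)) = (2,7) ∈ E(G2) ✓
  (8,10) → (φ(8),φ(10)) = (3,7) ∈ E(G2) ✓
  (8,11) → (φ(8),φ(11)) = (3,11) ∈ E(G2) ✓
  (9,10) → (φ(9),φ(10)) = (0,7) ∈ E(G2) ✓
  (9,11) → (φ(9),φ(11)) = (0,11) ∈ E(G2) ✓
All 32 edges of G1 map to edges of G2, and |E(G1)| = |E(G2)| = 32, so φ is a bijection on edges as well as vertices. Hence G1 ≅ G2.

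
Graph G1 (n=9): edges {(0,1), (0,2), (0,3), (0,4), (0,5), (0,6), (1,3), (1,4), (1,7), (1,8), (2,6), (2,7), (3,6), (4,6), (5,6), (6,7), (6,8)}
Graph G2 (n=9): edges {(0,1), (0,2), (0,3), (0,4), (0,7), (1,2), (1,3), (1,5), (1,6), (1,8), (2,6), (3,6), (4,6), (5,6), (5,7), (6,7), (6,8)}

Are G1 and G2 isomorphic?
Yes, isomorphic

The graphs are isomorphic.
One valid mapping φ: V(G1) → V(G2): 0→1, 1→0, 2→5, 3→3, 4→2, 5→8, 6→6, 7→7, 8→4

Verify φ preserves adjacency — for each edge of G1, its image is an edge of G2:
  (0,1) → (φ(0),φ(1)) = (0,1) ∈ E(G2) ✓
  (0,2) → (φ(0),φ(2)) = (1,5) ∈ E(G2) ✓
  (0,3) → (φ(0),φ(3)) = (1,3) ∈ E(G2) ✓
  (0,4) → (φ(0),φ(4)) = (1,2) ∈ E(G2) ✓
  (0,5) → (φ(0),φ(5)) = (1,8) ∈ E(G2) ✓
  (0,6) → (φ(0),φ(6)) = (1,6) ∈ E(G2) ✓
  (1,3) → (φ(1),φ(3)) = (0,3) ∈ E(G2) ✓
  (1,4) → (φ(1),φ(4)) = (0,2) ∈ E(G2) ✓
  (1,7) → (φ(1),φ(7)) = (0,7) ∈ E(G2) ✓
  (1,8) → (φ(1),φ(8)) = (0,4) ∈ E(G2) ✓
  (2,6) → (φ(2),φ(6)) = (5,6) ∈ E(G2) ✓
  (2,7) → (φ(2),φ(7)) = (5,7) ∈ E(G2) ✓
  (3,6) → (φ(3),φ(6)) = (3,6) ∈ E(G2) ✓
  (4,6) → (φ(4),φ(6)) = (2,6) ∈ E(G2) ✓
  (5,6) → (φ(5),φ(6)) = (6,8) ∈ E(G2) ✓
  (6,7) → (φ(6),φ(7)) = (6,7) ∈ E(G2) ✓
  (6,8) → (φ(6),φ(8)) = (4,6) ∈ E(G2) ✓
All 17 edges of G1 map to edges of G2, and |E(G1)| = |E(G2)| = 17, so φ is a bijection on edges as well as vertices. Hence G1 ≅ G2.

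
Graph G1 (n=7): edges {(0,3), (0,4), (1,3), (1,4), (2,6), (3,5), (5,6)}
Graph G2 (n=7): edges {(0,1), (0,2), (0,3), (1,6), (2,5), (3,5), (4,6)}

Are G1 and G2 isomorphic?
Yes, isomorphic

The graphs are isomorphic.
One valid mapping φ: V(G1) → V(G2): 0→3, 1→2, 2→4, 3→0, 4→5, 5→1, 6→6

Verify φ preserves adjacency — for each edge of G1, its image is an edge of G2:
  (0,3) → (φ(0),φ(3)) = (0,3) ∈ E(G2) ✓
  (0,4) → (φ(0),φ(4)) = (3,5) ∈ E(G2) ✓
  (1,3) → (φ(1),φ(3)) = (0,2) ∈ E(G2) ✓
  (1,4) → (φ(1),φ(4)) = (2,5) ∈ E(G2) ✓
  (2,6) → (φ(2),φ(6)) = (4,6) ∈ E(G2) ✓
  (3,5) → (φ(3),φ(5)) = (0,1) ∈ E(G2) ✓
  (5,6) → (φ(5),φ(6)) = (1,6) ∈ E(G2) ✓
All 7 edges of G1 map to edges of G2, and |E(G1)| = |E(G2)| = 7, so φ is a bijection on edges as well as vertices. Hence G1 ≅ G2.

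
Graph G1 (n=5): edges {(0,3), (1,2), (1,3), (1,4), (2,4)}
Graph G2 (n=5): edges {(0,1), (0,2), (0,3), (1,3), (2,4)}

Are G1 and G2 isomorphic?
Yes, isomorphic

The graphs are isomorphic.
One valid mapping φ: V(G1) → V(G2): 0→4, 1→0, 2→1, 3→2, 4→3

Verify φ preserves adjacency — for each edge of G1, its image is an edge of G2:
  (0,3) → (φ(0),φ(3)) = (2,4) ∈ E(G2) ✓
  (1,2) → (φ(1),φ(2)) = (0,1) ∈ E(G2) ✓
  (1,3) → (φ(1),φ(3)) = (0,2) ∈ E(G2) ✓
  (1,4) → (φ(1),φ(4)) = (0,3) ∈ E(G2) ✓
  (2,4) → (φ(2),φ(4)) = (1,3) ∈ E(G2) ✓
All 5 edges of G1 map to edges of G2, and |E(G1)| = |E(G2)| = 5, so φ is a bijection on edges as well as vertices. Hence G1 ≅ G2.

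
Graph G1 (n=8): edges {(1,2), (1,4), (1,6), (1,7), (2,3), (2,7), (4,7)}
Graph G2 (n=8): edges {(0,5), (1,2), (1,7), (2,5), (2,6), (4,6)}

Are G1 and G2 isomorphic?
No, not isomorphic

The graphs are NOT isomorphic.

Connected components of G1: 3 component(s) with vertex sets [[0], [5], [1, 2, 3, 4, 6, 7]], sizes [1, 1, 6].
Connected components of G2: 2 component(s) with vertex sets [[3], [0, 1, 2, 4, 5, 6, 7]], sizes [1, 7].
The number of connected components (and the multiset of component sizes) is an isomorphism invariant — an isomorphism maps each component of G1 bijectively onto a component of G2. Since G1 has 3 component(s) and G2 has 2, they cannot be isomorphic.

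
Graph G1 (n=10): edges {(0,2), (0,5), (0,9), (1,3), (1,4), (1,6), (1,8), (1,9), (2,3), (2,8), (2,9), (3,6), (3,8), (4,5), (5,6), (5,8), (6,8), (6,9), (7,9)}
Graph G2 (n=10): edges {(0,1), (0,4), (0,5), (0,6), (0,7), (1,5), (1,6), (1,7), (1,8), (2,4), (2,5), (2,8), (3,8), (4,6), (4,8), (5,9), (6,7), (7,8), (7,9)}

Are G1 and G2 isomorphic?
Yes, isomorphic

The graphs are isomorphic.
One valid mapping φ: V(G1) → V(G2): 0→2, 1→7, 2→4, 3→6, 4→9, 5→5, 6→1, 7→3, 8→0, 9→8

Verify φ preserves adjacency — for each edge of G1, its image is an edge of G2:
  (0,2) → (φ(0),φ(2)) = (2,4) ∈ E(G2) ✓
  (0,5) → (φ(0),φ(5)) = (2,5) ∈ E(G2) ✓
  (0,9) → (φ(0),φ(9)) = (2,8) ∈ E(G2) ✓
  (1,3) → (φ(1),φ(3)) = (6,7) ∈ E(G2) ✓
  (1,4) → (φ(1),φ(4)) = (7,9) ∈ E(G2) ✓
  (1,6) → (φ(1),φ(6)) = (1,7) ∈ E(G2) ✓
  (1,8) → (φ(1),φ(8)) = (0,7) ∈ E(G2) ✓
  (1,9) → (φ(1),φ(9)) = (7,8) ∈ E(G2) ✓
  (2,3) → (φ(2),φ(3)) = (4,6) ∈ E(G2) ✓
  (2,8) → (φ(2),φ(8)) = (0,4) ∈ E(G2) ✓
  (2,9) → (φ(2),φ(9)) = (4,8) ∈ E(G2) ✓
  (3,6) → (φ(3),φ(6)) = (1,6) ∈ E(G2) ✓
  (3,8) → (φ(3),φ(8)) = (0,6) ∈ E(G2) ✓
  (4,5) → (φ(4),φ(5)) = (5,9) ∈ E(G2) ✓
  (5,6) → (φ(5),φ(6)) = (1,5) ∈ E(G2) ✓
  (5,8) → (φ(5),φ(8)) = (0,5) ∈ E(G2) ✓
  (6,8) → (φ(6),φ(8)) = (0,1) ∈ E(G2) ✓
  (6,9) → (φ(6),φ(9)) = (1,8) ∈ E(G2) ✓
  (7,9) → (φ(7),φ(9)) = (3,8) ∈ E(G2) ✓
All 19 edges of G1 map to edges of G2, and |E(G1)| = |E(G2)| = 19, so φ is a bijection on edges as well as vertices. Hence G1 ≅ G2.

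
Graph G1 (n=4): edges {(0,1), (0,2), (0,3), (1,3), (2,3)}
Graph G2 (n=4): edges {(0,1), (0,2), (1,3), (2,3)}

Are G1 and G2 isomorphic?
No, not isomorphic

The graphs are NOT isomorphic.

Counting edges: G1 has 5 edge(s); G2 has 4 edge(s).
Edge count is an isomorphism invariant (a bijection on vertices induces a bijection on edges), so differing edge counts rule out isomorphism.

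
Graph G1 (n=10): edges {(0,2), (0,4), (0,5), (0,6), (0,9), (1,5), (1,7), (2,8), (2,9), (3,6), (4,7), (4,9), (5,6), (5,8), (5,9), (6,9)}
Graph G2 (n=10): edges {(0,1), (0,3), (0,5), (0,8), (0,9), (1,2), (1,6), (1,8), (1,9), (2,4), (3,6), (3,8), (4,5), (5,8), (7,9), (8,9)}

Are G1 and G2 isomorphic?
Yes, isomorphic

The graphs are isomorphic.
One valid mapping φ: V(G1) → V(G2): 0→8, 1→2, 2→3, 3→7, 4→5, 5→1, 6→9, 7→4, 8→6, 9→0

Verify φ preserves adjacency — for each edge of G1, its image is an edge of G2:
  (0,2) → (φ(0),φ(2)) = (3,8) ∈ E(G2) ✓
  (0,4) → (φ(0),φ(4)) = (5,8) ∈ E(G2) ✓
  (0,5) → (φ(0),φ(5)) = (1,8) ∈ E(G2) ✓
  (0,6) → (φ(0),φ(6)) = (8,9) ∈ E(G2) ✓
  (0,9) → (φ(0),φ(9)) = (0,8) ∈ E(G2) ✓
  (1,5) → (φ(1),φ(5)) = (1,2) ∈ E(G2) ✓
  (1,7) → (φ(1),φ(7)) = (2,4) ∈ E(G2) ✓
  (2,8) → (φ(2),φ(8)) = (3,6) ∈ E(G2) ✓
  (2,9) → (φ(2),φ(9)) = (0,3) ∈ E(G2) ✓
  (3,6) → (φ(3),φ(6)) = (7,9) ∈ E(G2) ✓
  (4,7) → (φ(4),φ(7)) = (4,5) ∈ E(G2) ✓
  (4,9) → (φ(4),φ(9)) = (0,5) ∈ E(G2) ✓
  (5,6) → (φ(5),φ(6)) = (1,9) ∈ E(G2) ✓
  (5,8) → (φ(5),φ(8)) = (1,6) ∈ E(G2) ✓
  (5,9) → (φ(5),φ(9)) = (0,1) ∈ E(G2) ✓
  (6,9) → (φ(6),φ(9)) = (0,9) ∈ E(G2) ✓
All 16 edges of G1 map to edges of G2, and |E(G1)| = |E(G2)| = 16, so φ is a bijection on edges as well as vertices. Hence G1 ≅ G2.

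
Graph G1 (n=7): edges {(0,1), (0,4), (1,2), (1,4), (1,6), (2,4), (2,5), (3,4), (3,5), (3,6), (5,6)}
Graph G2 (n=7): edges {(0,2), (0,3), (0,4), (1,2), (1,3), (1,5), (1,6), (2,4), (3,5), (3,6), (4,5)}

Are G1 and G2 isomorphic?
Yes, isomorphic

The graphs are isomorphic.
One valid mapping φ: V(G1) → V(G2): 0→6, 1→1, 2→5, 3→0, 4→3, 5→4, 6→2

Verify φ preserves adjacency — for each edge of G1, its image is an edge of G2:
  (0,1) → (φ(0),φ(1)) = (1,6) ∈ E(G2) ✓
  (0,4) → (φ(0),φ(4)) = (3,6) ∈ E(G2) ✓
  (1,2) → (φ(1),φ(2)) = (1,5) ∈ E(G2) ✓
  (1,4) → (φ(1),φ(4)) = (1,3) ∈ E(G2) ✓
  (1,6) → (φ(1),φ(6)) = (1,2) ∈ E(G2) ✓
  (2,4) → (φ(2),φ(4)) = (3,5) ∈ E(G2) ✓
  (2,5) → (φ(2),φ(5)) = (4,5) ∈ E(G2) ✓
  (3,4) → (φ(3),φ(4)) = (0,3) ∈ E(G2) ✓
  (3,5) → (φ(3),φ(5)) = (0,4) ∈ E(G2) ✓
  (3,6) → (φ(3),φ(6)) = (0,2) ∈ E(G2) ✓
  (5,6) → (φ(5),φ(6)) = (2,4) ∈ E(G2) ✓
All 11 edges of G1 map to edges of G2, and |E(G1)| = |E(G2)| = 11, so φ is a bijection on edges as well as vertices. Hence G1 ≅ G2.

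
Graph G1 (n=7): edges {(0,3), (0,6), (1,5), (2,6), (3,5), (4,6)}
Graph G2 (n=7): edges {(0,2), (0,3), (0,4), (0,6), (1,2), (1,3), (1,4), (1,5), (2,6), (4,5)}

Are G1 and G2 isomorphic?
No, not isomorphic

The graphs are NOT isomorphic.

Degrees in G1: deg(0)=2, deg(1)=1, deg(2)=1, deg(3)=2, deg(4)=1, deg(5)=2, deg(6)=3.
Sorted degree sequence of G1: [3, 2, 2, 2, 1, 1, 1].
Degrees in G2: deg(0)=4, deg(1)=4, deg(2)=3, deg(3)=2, deg(4)=3, deg(5)=2, deg(6)=2.
Sorted degree sequence of G2: [4, 4, 3, 3, 2, 2, 2].
The (sorted) degree sequence is an isomorphism invariant, so since G1 and G2 have different degree sequences they cannot be isomorphic.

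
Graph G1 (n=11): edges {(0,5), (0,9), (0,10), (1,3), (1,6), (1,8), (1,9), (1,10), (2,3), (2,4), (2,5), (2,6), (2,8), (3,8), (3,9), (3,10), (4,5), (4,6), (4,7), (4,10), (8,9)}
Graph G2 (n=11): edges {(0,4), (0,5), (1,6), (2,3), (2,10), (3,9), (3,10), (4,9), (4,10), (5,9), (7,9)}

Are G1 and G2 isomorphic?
No, not isomorphic

The graphs are NOT isomorphic.

Connected components of G1: 1 component(s) with vertex sets [[0, 1, 2, 3, 4, 5, 6, 7, 8, 9, 10]], sizes [11].
Connected components of G2: 3 component(s) with vertex sets [[8], [1, 6], [0, 2, 3, 4, 5, 7, 9, 10]], sizes [1, 2, 8].
The number of connected components (and the multiset of component sizes) is an isomorphism invariant — an isomorphism maps each component of G1 bijectively onto a component of G2. Since G1 has 1 component(s) and G2 has 3, they cannot be isomorphic.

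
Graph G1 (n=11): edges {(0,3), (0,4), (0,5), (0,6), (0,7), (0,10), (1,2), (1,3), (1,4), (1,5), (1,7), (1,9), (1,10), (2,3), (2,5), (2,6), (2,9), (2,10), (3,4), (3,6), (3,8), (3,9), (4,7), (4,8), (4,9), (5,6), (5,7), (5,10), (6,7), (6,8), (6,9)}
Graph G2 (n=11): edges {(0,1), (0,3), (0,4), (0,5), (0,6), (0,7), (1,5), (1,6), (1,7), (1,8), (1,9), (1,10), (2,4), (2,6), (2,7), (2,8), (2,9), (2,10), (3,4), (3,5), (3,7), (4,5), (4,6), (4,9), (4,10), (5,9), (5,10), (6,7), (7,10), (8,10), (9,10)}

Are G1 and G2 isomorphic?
Yes, isomorphic

The graphs are isomorphic.
One valid mapping φ: V(G1) → V(G2): 0→7, 1→4, 2→5, 3→10, 4→2, 5→0, 6→1, 7→6, 8→8, 9→9, 10→3

Verify φ preserves adjacency — for each edge of G1, its image is an edge of G2:
  (0,3) → (φ(0),φ(3)) = (7,10) ∈ E(G2) ✓
  (0,4) → (φ(0),φ(4)) = (2,7) ∈ E(G2) ✓
  (0,5) → (φ(0),φ(5)) = (0,7) ∈ E(G2) ✓
  (0,6) → (φ(0),φ(6)) = (1,7) ∈ E(G2) ✓
  (0,7) → (φ(0),φ(7)) = (6,7) ∈ E(G2) ✓
  (0,10) → (φ(0),φ(10)) = (3,7) ∈ E(G2) ✓
  (1,2) → (φ(1),φ(2)) = (4,5) ∈ E(G2) ✓
  (1,3) → (φ(1),φ(3)) = (4,10) ∈ E(G2) ✓
  (1,4) → (φ(1),φ(4)) = (2,4) ∈ E(G2) ✓
  (1,5) → (φ(1),φ(5)) = (0,4) ∈ E(G2) ✓
  (1,7) → (φ(1),φ(7)) = (4,6) ∈ E(G2) ✓
  (1,9) → (φ(1),φ(9)) = (4,9) ∈ E(G2) ✓
  (1,10) → (φ(1),φ(10)) = (3,4) ∈ E(G2) ✓
  (2,3) → (φ(2),φ(3)) = (5,10) ∈ E(G2) ✓
  (2,5) → (φ(2),φ(5)) = (0,5) ∈ E(G2) ✓
  (2,6) → (φ(2),φ(6)) = (1,5) ∈ E(G2) ✓
  (2,9) → (φ(2),φ(9)) = (5,9) ∈ E(G2) ✓
  (2,10) → (φ(2),φ(10)) = (3,5) ∈ E(G2) ✓
  (3,4) → (φ(3),φ(4)) = (2,10) ∈ E(G2) ✓
  (3,6) → (φ(3),φ(6)) = (1,10) ∈ E(G2) ✓
  (3,8) → (φ(3),φ(8)) = (8,10) ∈ E(G2) ✓
  (3,9) → (φ(3),φ(9)) = (9,10) ∈ E(G2) ✓
  (4,7) → (φ(4),φ(7)) = (2,6) ∈ E(G2) ✓
  (4,8) → (φ(4),φ(8)) = (2,8) ∈ E(G2) ✓
  (4,9) → (φ(4),φ(9)) = (2,9) ∈ E(G2) ✓
  (5,6) → (φ(5),φ(6)) = (0,1) ∈ E(G2) ✓
  (5,7) → (φ(5),φ(7)) = (0,6) ∈ E(G2) ✓
  (5,10) → (φ(5),φ(10)) = (0,3) ∈ E(G2) ✓
  (6,7) → (φ(6),φ(7)) = (1,6) ∈ E(G2) ✓
  (6,8) → (φ(6),φ(8)) = (1,8) ∈ E(G2) ✓
  (6,9) → (φ(6),φ(9)) = (1,9) ∈ E(G2) ✓
All 31 edges of G1 map to edges of G2, and |E(G1)| = |E(G2)| = 31, so φ is a bijection on edges as well as vertices. Hence G1 ≅ G2.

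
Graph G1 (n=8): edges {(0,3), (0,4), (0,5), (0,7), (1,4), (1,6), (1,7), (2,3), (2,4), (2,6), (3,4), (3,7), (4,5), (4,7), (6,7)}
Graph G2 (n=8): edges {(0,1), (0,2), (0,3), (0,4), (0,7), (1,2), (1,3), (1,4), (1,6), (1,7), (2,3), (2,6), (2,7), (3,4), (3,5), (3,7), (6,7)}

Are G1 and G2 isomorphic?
No, not isomorphic

The graphs are NOT isomorphic.

Counting triangles (3-cliques): G1 has 8, G2 has 16.
Triangle count is an isomorphism invariant, so differing triangle counts rule out isomorphism.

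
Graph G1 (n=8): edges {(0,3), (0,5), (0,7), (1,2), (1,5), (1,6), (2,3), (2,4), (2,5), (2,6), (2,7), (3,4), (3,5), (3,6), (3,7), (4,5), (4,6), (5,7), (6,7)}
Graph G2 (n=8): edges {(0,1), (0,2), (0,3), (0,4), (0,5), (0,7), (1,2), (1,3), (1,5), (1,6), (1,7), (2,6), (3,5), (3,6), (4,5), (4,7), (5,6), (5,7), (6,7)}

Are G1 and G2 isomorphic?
Yes, isomorphic

The graphs are isomorphic.
One valid mapping φ: V(G1) → V(G2): 0→4, 1→2, 2→1, 3→5, 4→3, 5→0, 6→6, 7→7

Verify φ preserves adjacency — for each edge of G1, its image is an edge of G2:
  (0,3) → (φ(0),φ(3)) = (4,5) ∈ E(G2) ✓
  (0,5) → (φ(0),φ(5)) = (0,4) ∈ E(G2) ✓
  (0,7) → (φ(0),φ(7)) = (4,7) ∈ E(G2) ✓
  (1,2) → (φ(1),φ(2)) = (1,2) ∈ E(G2) ✓
  (1,5) → (φ(1),φ(5)) = (0,2) ∈ E(G2) ✓
  (1,6) → (φ(1),φ(6)) = (2,6) ∈ E(G2) ✓
  (2,3) → (φ(2),φ(3)) = (1,5) ∈ E(G2) ✓
  (2,4) → (φ(2),φ(4)) = (1,3) ∈ E(G2) ✓
  (2,5) → (φ(2),φ(5)) = (0,1) ∈ E(G2) ✓
  (2,6) → (φ(2),φ(6)) = (1,6) ∈ E(G2) ✓
  (2,7) → (φ(2),φ(7)) = (1,7) ∈ E(G2) ✓
  (3,4) → (φ(3),φ(4)) = (3,5) ∈ E(G2) ✓
  (3,5) → (φ(3),φ(5)) = (0,5) ∈ E(G2) ✓
  (3,6) → (φ(3),φ(6)) = (5,6) ∈ E(G2) ✓
  (3,7) → (φ(3),φ(7)) = (5,7) ∈ E(G2) ✓
  (4,5) → (φ(4),φ(5)) = (0,3) ∈ E(G2) ✓
  (4,6) → (φ(4),φ(6)) = (3,6) ∈ E(G2) ✓
  (5,7) → (φ(5),φ(7)) = (0,7) ∈ E(G2) ✓
  (6,7) → (φ(6),φ(7)) = (6,7) ∈ E(G2) ✓
All 19 edges of G1 map to edges of G2, and |E(G1)| = |E(G2)| = 19, so φ is a bijection on edges as well as vertices. Hence G1 ≅ G2.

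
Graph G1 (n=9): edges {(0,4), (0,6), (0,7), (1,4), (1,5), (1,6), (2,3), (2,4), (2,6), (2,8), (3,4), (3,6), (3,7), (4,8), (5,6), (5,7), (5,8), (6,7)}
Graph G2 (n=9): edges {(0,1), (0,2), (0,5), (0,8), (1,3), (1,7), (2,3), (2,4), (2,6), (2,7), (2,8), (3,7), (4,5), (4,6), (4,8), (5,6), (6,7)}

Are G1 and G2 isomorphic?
No, not isomorphic

The graphs are NOT isomorphic.

Degrees in G1: deg(0)=3, deg(1)=3, deg(2)=4, deg(3)=4, deg(4)=5, deg(5)=4, deg(6)=6, deg(7)=4, deg(8)=3.
Sorted degree sequence of G1: [6, 5, 4, 4, 4, 4, 3, 3, 3].
Degrees in G2: deg(0)=4, deg(1)=3, deg(2)=6, deg(3)=3, deg(4)=4, deg(5)=3, deg(6)=4, deg(7)=4, deg(8)=3.
Sorted degree sequence of G2: [6, 4, 4, 4, 4, 3, 3, 3, 3].
The (sorted) degree sequence is an isomorphism invariant, so since G1 and G2 have different degree sequences they cannot be isomorphic.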